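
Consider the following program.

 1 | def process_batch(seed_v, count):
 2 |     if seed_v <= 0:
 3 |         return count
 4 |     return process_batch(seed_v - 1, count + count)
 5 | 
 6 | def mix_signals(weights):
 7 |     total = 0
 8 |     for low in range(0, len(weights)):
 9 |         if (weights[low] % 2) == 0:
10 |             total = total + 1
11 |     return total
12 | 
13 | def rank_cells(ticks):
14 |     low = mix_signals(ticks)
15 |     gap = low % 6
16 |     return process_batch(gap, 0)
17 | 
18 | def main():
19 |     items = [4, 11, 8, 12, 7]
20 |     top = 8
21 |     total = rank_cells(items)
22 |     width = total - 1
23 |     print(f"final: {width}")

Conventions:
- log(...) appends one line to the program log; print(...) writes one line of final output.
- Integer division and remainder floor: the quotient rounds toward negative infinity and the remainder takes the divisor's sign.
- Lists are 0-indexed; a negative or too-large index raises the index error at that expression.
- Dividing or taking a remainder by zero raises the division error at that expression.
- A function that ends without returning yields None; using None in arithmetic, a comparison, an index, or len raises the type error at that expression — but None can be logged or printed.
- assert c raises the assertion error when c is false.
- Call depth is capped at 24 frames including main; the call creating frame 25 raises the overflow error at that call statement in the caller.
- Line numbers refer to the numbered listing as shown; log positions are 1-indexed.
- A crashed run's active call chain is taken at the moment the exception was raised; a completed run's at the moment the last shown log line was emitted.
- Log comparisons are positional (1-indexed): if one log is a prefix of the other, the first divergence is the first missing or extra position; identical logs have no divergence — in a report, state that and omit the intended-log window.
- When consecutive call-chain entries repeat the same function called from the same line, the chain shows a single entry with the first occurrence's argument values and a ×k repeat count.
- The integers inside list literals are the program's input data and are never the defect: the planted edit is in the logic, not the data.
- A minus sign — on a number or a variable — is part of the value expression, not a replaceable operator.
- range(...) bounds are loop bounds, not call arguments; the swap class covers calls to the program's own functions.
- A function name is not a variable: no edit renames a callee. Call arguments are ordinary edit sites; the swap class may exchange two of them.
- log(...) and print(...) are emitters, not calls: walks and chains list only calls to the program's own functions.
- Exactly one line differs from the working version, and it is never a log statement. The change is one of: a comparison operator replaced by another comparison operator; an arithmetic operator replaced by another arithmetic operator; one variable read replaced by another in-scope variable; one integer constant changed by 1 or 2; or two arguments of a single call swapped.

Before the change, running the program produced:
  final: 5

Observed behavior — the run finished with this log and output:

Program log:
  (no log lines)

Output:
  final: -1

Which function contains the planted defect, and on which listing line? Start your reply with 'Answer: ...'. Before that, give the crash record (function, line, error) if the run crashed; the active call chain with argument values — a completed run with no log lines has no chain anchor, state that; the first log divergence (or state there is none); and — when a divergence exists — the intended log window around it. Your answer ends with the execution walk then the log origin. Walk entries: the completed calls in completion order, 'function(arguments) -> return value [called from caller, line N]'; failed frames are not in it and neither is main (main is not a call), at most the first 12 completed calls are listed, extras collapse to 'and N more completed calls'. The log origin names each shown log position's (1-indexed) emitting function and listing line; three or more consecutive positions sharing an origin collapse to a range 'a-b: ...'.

Answer: the defect is in process_batch at line 4.
Core observation: No log line changed; the fault shows up purely in the output.
Call chain: (no anchor — the run completed with no log lines).
First divergence: none; the two logs match at every position.
Execution walk:
  mix_signals([4, 11, 8, 12, 7]) -> 3  [called from rank_cells, line 14]
  process_batch(0, 0) -> 0  [called from process_batch, line 4]
  process_batch(1, 0) -> 0  [called from process_batch, line 4]
  process_batch(2, 0) -> 0  [called from process_batch, line 4]
  process_batch(3, 0) -> 0  [called from rank_cells, line 16]
  rank_cells([4, 11, 8, 12, 7]) -> 0  [called from main, line 21]
Origin of each log line:
  (no log lines)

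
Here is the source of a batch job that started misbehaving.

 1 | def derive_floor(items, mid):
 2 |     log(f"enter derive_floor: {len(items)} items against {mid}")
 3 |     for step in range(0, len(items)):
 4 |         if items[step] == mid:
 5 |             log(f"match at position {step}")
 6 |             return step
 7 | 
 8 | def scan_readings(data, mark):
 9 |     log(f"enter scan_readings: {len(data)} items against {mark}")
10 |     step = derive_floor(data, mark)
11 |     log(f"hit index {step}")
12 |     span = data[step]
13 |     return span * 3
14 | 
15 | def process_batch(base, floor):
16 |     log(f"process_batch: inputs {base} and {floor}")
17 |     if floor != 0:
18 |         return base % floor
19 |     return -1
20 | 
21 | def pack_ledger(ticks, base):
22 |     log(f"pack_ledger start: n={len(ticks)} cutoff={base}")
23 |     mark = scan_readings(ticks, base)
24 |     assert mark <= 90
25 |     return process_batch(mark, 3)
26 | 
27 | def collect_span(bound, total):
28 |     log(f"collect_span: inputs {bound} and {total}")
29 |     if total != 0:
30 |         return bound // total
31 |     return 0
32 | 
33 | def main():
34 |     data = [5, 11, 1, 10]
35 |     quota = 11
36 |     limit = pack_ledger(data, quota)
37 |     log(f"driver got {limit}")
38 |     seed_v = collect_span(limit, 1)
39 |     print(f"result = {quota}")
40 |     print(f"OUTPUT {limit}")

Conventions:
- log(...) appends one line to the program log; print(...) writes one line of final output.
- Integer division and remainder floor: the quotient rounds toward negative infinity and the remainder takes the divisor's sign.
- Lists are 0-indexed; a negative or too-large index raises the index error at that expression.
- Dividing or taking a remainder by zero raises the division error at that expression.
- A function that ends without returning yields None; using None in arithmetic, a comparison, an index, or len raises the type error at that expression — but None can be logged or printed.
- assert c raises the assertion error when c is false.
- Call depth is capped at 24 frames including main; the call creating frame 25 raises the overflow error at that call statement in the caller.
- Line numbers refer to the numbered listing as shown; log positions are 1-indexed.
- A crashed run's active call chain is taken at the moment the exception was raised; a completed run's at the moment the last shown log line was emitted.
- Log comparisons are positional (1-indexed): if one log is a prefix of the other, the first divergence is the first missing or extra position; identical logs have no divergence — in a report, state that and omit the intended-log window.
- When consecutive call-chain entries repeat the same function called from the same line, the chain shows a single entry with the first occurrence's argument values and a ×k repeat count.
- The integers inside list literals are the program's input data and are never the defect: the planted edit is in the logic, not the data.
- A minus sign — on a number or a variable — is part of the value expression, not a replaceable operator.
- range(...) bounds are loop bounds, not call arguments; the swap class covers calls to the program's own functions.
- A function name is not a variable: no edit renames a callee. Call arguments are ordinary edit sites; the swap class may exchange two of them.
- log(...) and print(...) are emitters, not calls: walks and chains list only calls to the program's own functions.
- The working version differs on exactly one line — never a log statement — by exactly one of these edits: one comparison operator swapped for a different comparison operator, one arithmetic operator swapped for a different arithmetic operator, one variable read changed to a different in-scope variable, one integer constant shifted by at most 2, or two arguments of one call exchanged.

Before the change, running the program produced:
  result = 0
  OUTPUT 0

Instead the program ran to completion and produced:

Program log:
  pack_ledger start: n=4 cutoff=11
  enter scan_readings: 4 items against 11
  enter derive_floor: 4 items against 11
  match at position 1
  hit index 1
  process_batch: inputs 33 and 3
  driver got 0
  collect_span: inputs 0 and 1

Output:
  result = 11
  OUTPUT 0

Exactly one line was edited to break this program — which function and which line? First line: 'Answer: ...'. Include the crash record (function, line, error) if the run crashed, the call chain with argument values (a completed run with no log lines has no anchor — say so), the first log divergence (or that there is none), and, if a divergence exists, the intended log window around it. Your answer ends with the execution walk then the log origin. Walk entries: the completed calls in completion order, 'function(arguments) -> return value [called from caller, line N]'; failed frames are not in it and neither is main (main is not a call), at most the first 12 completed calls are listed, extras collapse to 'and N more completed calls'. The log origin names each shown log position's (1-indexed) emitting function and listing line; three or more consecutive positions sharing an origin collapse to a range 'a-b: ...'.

Answer: the defect is in main at line 39.
Key observation: No log line changed; the fault shows up purely in the output.
Call chain: main -> collect_span(0, 1) (called at line 38).
First divergence: there is none — every log position agrees.
Execution walk:
  derive_floor([5, 11, 1, 10], 11) -> 1  [called from scan_readings, line 10]
  scan_readings([5, 11, 1, 10], 11) -> 33  [called from pack_ledger, line 23]
  process_batch(33, 3) -> 0  [called from pack_ledger, line 25]
  pack_ledger([5, 11, 1, 10], 11) -> 0  [called from main, line 36]
  collect_span(0, 1) -> 0  [called from main, line 38]
Log origin:
  1 — pack_ledger, line 22
  2 — scan_readings, line 9
  3 — derive_floor, line 2
  4 — derive_floor, line 5
  5 — scan_readings, line 11
  6 — process_batch, line 16
  7 — main, line 37
  8 — collect_span, line 28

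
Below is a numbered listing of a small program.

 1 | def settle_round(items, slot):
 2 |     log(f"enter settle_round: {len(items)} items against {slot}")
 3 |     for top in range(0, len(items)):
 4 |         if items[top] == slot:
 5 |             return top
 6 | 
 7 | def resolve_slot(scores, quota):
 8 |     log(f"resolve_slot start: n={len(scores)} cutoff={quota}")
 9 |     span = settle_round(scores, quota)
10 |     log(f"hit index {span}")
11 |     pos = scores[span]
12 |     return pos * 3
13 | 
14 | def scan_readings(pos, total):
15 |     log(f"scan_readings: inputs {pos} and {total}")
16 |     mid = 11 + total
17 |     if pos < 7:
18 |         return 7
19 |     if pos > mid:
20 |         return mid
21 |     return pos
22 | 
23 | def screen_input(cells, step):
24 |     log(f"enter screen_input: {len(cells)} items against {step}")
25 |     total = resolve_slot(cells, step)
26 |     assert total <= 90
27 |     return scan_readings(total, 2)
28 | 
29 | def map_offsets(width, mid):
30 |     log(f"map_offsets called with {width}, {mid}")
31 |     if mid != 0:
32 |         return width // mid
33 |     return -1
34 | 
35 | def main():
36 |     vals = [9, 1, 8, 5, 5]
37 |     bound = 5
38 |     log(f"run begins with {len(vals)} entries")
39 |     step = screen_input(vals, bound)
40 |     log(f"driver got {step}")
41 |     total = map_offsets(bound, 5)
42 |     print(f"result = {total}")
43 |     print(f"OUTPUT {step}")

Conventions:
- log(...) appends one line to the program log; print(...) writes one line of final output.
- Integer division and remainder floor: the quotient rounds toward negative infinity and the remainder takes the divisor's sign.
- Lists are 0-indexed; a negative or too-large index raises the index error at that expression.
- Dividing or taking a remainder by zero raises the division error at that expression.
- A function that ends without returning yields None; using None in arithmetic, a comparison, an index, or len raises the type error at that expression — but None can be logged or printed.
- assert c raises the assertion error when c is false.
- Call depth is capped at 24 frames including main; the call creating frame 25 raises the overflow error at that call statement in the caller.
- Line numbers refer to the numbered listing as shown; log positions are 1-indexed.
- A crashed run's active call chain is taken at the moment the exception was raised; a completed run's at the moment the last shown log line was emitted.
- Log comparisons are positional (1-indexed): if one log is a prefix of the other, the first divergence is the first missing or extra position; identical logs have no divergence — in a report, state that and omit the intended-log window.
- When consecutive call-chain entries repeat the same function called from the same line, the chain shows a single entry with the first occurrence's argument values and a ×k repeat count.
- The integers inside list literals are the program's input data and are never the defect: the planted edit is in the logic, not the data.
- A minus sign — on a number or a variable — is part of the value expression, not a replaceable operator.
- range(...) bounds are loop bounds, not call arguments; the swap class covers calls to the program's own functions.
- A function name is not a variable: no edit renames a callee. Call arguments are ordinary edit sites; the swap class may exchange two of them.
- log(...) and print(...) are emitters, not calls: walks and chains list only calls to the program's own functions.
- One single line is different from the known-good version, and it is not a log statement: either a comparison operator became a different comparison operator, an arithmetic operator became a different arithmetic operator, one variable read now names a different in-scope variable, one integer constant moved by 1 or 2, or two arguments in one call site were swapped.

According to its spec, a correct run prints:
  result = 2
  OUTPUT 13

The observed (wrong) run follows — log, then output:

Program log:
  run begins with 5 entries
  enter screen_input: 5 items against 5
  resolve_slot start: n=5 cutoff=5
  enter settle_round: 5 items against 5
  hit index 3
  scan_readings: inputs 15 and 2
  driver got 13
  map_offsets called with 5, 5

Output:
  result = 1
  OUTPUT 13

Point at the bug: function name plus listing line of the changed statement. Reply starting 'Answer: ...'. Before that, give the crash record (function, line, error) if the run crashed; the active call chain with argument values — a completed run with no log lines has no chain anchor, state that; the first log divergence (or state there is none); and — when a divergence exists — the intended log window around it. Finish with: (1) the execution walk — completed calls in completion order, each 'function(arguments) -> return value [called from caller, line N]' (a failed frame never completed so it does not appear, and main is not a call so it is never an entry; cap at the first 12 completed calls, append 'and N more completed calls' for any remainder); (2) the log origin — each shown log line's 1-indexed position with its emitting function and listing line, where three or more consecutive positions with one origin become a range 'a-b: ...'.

Answer: the defect is in main at line 41.
Key fact: Everything matches until log position 8, which reads 'map_offsets called with 5, 5' in place of 'map_offsets called with 13, 5'.
Call chain: main -> map_offsets(5, 5) (called at line 41).
First divergence: position 8 — shown 'map_offsets called with 5, 5', intended 'map_offsets called with 13, 5'.
Intended log window:
  6: scan_readings: inputs 15 and 2
  7: driver got 13
  8: map_offsets called with 13, 5
Execution walk:
  settle_round([9, 1, 8, 5, 5], 5) -> 3  [called from resolve_slot, line 9]
  resolve_slot([9, 1, 8, 5, 5], 5) -> 15  [called from screen_input, line 25]
  scan_readings(15, 2) -> 13  [called from screen_input, line 27]
  screen_input([9, 1, 8, 5, 5], 5) -> 13  [called from main, line 39]
  map_offsets(5, 5) -> 1  [called from main, line 41]
Log origins:
  1 — main, line 38
  2 — screen_input, line 24
  3 — resolve_slot, line 8
  4 — settle_round, line 2
  5 — resolve_slot, line 10
  6 — scan_readings, line 15
  7 — main, line 40
  8 — map_offsets, line 30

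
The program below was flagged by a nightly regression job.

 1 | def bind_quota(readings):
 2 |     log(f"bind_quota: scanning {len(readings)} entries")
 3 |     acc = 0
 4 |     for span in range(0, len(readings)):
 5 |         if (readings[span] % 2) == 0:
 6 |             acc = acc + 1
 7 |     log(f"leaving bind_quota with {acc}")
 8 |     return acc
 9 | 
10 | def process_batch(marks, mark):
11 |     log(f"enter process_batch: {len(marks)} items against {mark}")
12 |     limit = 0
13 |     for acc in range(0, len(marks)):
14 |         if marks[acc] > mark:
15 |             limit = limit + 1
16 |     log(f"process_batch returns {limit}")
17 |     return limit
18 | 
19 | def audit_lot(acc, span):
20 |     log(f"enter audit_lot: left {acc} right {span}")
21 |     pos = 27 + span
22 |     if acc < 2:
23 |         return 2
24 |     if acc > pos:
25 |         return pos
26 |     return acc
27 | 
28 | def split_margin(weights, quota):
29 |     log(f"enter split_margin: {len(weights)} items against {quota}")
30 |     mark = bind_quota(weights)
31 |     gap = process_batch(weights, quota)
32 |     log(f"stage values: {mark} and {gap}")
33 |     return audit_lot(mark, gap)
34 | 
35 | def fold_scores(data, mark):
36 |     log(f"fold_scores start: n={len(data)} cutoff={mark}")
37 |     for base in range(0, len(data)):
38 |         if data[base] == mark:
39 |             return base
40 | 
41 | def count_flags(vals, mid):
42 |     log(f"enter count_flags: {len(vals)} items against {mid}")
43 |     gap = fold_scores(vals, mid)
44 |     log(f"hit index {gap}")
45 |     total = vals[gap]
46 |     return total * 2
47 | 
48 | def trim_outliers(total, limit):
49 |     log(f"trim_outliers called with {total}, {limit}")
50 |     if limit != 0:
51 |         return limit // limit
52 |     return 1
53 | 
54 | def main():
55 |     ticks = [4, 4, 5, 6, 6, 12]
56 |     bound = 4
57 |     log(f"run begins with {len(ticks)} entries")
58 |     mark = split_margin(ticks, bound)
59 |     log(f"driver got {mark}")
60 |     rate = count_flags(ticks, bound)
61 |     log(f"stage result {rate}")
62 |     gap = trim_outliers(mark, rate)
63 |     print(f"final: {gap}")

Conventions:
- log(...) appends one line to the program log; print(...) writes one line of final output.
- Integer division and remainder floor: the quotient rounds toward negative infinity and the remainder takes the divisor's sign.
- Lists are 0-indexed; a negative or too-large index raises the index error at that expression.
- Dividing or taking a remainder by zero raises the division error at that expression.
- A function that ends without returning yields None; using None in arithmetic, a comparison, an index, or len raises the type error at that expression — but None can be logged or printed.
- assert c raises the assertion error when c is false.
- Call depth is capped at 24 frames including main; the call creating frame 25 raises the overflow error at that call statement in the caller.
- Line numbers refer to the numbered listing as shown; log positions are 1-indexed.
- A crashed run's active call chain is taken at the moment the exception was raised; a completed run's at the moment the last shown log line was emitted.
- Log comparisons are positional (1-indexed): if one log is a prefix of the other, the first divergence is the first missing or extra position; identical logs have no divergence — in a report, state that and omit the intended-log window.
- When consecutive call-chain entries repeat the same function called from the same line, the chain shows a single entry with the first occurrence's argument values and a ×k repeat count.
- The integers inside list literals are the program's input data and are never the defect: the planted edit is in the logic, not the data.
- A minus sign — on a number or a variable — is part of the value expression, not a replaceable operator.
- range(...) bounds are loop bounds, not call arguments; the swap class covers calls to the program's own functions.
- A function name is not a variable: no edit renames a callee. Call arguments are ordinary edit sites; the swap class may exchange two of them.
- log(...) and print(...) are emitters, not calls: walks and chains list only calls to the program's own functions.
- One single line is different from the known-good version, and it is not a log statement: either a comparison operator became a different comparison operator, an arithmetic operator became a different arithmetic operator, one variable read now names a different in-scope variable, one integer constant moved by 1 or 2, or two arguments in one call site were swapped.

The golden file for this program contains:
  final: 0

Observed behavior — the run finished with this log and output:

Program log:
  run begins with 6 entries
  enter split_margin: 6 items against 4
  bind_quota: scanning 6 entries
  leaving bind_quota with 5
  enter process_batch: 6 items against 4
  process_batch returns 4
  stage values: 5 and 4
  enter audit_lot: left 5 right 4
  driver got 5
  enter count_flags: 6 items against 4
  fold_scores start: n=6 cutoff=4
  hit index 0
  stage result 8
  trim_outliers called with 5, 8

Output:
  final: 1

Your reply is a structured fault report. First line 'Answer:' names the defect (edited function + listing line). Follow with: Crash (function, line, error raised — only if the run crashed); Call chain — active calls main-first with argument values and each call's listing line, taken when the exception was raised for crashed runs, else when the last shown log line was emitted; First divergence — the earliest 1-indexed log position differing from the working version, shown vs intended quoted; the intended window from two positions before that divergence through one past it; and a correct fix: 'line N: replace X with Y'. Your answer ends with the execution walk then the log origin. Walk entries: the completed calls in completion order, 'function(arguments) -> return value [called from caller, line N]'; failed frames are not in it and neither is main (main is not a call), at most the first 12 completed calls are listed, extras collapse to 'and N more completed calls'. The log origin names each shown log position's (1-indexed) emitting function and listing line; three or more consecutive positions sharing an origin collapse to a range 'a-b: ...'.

Answer: the defect is in trim_outliers at line 51.
The tell: Nothing in the log betrays the bug — only the output does.
Call chain: main -> trim_outliers(5, 8) (called at line 62).
First divergence: none — the logs agree in full.
Execution walk:
  bind_quota([4, 4, 5, 6, 6, 12]) -> 5  [called from split_margin, line 30]
  process_batch([4, 4, 5, 6, 6, 12], 4) -> 4  [called from split_margin, line 31]
  audit_lot(5, 4) -> 5  [called from split_margin, line 33]
  split_margin([4, 4, 5, 6, 6, 12], 4) -> 5  [called from main, line 58]
  fold_scores([4, 4, 5, 6, 6, 12], 4) -> 0  [called from count_flags, line 43]
  count_flags([4, 4, 5, 6, 6, 12], 4) -> 8  [called from main, line 60]
  trim_outliers(5, 8) -> 1  [called from main, line 62]
Origin of each log line:
  1: emitted by main (line 57)
  2: emitted by split_margin (line 29)
  3: emitted by bind_quota (line 2)
  4: emitted by bind_quota (line 7)
  5: emitted by process_batch (line 11)
  6: emitted by process_batch (line 16)
  7: emitted by split_margin (line 32)
  8: emitted by audit_lot (line 20)
  9: emitted by main (line 59)
  10: emitted by count_flags (line 42)
  11: emitted by fold_scores (line 36)
  12: emitted by count_flags (line 44)
  13: emitted by main (line 61)
  14: emitted by trim_outliers (line 49)
A correct fix: line 51: replace `limit // limit` with `total // limit`.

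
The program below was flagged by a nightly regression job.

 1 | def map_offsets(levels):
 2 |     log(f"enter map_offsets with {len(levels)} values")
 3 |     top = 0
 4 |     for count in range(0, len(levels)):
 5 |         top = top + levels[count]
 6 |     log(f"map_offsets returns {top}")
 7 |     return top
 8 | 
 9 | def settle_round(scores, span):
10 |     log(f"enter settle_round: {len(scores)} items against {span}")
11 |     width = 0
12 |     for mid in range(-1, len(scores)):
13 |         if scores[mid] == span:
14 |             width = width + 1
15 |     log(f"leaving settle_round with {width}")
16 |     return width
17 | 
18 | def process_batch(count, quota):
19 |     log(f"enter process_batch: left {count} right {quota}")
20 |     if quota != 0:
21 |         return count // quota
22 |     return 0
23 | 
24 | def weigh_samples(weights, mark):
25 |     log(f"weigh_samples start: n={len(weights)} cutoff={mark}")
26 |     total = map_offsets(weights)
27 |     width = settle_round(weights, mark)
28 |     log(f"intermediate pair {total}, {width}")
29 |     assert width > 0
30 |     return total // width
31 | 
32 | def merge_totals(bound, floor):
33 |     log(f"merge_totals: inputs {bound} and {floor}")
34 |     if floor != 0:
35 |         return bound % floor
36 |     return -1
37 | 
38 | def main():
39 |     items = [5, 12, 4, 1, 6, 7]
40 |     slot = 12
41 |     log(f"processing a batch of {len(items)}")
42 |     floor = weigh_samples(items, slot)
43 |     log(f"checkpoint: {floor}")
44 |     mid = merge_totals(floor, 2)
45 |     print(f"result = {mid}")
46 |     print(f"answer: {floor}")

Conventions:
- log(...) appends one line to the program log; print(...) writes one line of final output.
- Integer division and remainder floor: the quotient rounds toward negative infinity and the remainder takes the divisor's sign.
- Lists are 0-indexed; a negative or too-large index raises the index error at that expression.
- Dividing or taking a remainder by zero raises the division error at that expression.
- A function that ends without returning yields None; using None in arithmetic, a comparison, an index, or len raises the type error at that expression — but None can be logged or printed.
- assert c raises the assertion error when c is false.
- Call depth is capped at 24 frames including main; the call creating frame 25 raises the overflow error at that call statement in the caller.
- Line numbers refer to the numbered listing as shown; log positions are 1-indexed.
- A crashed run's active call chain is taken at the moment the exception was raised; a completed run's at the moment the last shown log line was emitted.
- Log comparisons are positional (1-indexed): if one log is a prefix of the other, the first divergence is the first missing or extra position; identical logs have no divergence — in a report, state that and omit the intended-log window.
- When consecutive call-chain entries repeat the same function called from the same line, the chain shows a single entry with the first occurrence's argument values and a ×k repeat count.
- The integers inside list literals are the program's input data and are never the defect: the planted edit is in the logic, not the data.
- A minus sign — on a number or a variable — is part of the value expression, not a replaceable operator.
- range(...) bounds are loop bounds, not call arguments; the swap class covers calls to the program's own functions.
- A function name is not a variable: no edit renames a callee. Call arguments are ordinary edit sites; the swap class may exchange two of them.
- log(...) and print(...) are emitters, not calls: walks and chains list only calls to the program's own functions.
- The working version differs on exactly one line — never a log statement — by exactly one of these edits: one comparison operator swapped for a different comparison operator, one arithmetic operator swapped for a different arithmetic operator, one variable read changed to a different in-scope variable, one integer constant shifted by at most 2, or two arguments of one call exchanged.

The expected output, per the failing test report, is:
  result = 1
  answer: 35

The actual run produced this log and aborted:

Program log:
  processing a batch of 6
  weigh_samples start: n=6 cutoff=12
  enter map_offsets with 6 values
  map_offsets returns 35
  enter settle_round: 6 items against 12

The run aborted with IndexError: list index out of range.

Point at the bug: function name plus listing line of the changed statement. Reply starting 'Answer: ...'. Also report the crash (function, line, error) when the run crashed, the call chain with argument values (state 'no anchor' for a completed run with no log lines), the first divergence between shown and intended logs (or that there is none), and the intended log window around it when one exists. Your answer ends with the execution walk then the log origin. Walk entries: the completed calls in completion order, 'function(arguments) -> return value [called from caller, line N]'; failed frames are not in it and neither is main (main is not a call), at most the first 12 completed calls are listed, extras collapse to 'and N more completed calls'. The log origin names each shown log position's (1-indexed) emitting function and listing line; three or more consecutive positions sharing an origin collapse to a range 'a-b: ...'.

Answer: the defect is in settle_round at line 12.
Key fact: The faulty run's log stops after 5 lines; the working version's next line would be 'leaving settle_round with 1'.
Crash: settle_round, line 13, IndexError.
Call chain: main -> weigh_samples([5, 12, 4, 1, 6, 7], 12) (called at line 42) -> settle_round([5, 12, 4, 1, 6, 7], 12) (called at line 27).
First divergence: position 6 — the faulty run's log ends after 5 lines; the working version continues with 'leaving settle_round with 1'.
Intended log window:
  4: map_offsets returns 35
  5: enter settle_round: 6 items against 12
  6: leaving settle_round with 1
  7: intermediate pair 35, 1
Execution walk:
  map_offsets([5, 12, 4, 1, 6, 7]) -> 35  [called from weigh_samples, line 26]
Log origins:
  1: logged in main at line 41
  2: logged in weigh_samples at line 25
  3: logged in map_offsets at line 2
  4: logged in map_offsets at line 6
  5: logged in settle_round at line 10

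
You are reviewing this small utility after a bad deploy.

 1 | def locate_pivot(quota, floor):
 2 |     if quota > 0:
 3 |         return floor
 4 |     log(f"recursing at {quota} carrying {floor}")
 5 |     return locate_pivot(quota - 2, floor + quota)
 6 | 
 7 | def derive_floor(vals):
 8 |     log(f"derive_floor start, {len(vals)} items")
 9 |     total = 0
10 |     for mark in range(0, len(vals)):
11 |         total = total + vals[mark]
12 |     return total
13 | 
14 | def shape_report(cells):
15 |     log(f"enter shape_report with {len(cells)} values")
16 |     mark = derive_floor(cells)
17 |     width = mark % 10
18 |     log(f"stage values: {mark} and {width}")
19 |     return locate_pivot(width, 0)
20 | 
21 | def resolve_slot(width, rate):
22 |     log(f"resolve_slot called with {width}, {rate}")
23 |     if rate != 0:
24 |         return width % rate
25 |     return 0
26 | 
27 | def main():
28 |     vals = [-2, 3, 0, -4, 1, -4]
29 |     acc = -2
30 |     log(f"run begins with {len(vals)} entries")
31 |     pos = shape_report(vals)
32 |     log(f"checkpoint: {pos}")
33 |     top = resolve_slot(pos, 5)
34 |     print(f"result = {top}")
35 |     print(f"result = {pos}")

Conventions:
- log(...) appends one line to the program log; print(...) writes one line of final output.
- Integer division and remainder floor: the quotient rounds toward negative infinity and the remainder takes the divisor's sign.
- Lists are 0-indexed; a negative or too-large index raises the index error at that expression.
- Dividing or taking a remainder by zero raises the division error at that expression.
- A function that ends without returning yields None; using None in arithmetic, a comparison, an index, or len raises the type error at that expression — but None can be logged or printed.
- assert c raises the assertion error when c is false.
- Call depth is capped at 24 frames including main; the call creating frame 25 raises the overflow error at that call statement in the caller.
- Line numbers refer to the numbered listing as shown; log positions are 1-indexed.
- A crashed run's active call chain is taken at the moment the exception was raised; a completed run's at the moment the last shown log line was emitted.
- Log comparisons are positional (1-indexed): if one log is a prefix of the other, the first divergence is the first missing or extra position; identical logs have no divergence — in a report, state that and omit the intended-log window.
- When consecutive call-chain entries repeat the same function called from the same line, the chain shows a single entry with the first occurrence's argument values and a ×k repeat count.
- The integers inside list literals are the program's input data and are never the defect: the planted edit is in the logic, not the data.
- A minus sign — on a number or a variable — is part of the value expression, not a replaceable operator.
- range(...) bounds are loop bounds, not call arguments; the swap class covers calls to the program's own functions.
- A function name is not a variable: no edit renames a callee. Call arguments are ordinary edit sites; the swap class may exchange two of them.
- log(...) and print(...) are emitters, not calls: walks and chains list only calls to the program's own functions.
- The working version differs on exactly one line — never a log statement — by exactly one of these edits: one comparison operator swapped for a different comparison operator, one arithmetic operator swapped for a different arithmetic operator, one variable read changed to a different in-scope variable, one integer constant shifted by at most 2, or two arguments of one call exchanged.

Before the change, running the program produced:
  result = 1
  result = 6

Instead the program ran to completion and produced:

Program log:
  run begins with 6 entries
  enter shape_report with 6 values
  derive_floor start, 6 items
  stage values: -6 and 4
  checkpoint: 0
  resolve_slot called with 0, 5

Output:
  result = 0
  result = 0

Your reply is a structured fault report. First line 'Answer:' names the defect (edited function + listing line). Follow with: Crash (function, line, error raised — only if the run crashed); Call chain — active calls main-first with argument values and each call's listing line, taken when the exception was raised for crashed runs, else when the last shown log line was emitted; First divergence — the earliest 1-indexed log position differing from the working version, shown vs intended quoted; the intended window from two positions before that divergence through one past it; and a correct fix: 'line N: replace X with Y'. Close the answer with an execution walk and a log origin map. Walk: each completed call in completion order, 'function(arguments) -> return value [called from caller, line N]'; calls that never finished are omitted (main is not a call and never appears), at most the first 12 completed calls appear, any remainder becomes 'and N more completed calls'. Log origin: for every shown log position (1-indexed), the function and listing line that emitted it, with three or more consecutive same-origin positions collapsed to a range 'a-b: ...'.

Answer: the defect is in locate_pivot at line 2.
The tell: Log line 5 is where behavior first shows: 'checkpoint: 0' appears instead of 'recursing at 4 carrying 0'.
Call chain: main -> resolve_slot(0, 5) (called at line 33).
First divergence: at position 5 the run shows 'checkpoint: 0' where the working version logs 'recursing at 4 carrying 0'.
Intended log window:
  3: derive_floor start, 6 items
  4: stage values: -6 and 4
  5: recursing at 4 carrying 0
  6: recursing at 2 carrying 4
Execution walk:
  derive_floor([-2, 3, 0, -4, 1, -4]) -> -6  [called from shape_report, line 16]
  locate_pivot(4, 0) -> 0  [called from shape_report, line 19]
  shape_report([-2, 3, 0, -4, 1, -4]) -> 0  [called from main, line 31]
  resolve_slot(0, 5) -> 0  [called from main, line 33]
Log origin:
  1: from main, line 30
  2: from shape_report, line 15
  3: from derive_floor, line 8
  4: from shape_report, line 18
  5: from main, line 32
  6: from resolve_slot, line 22
A correct fix: line 2: replace `>` with `<=`.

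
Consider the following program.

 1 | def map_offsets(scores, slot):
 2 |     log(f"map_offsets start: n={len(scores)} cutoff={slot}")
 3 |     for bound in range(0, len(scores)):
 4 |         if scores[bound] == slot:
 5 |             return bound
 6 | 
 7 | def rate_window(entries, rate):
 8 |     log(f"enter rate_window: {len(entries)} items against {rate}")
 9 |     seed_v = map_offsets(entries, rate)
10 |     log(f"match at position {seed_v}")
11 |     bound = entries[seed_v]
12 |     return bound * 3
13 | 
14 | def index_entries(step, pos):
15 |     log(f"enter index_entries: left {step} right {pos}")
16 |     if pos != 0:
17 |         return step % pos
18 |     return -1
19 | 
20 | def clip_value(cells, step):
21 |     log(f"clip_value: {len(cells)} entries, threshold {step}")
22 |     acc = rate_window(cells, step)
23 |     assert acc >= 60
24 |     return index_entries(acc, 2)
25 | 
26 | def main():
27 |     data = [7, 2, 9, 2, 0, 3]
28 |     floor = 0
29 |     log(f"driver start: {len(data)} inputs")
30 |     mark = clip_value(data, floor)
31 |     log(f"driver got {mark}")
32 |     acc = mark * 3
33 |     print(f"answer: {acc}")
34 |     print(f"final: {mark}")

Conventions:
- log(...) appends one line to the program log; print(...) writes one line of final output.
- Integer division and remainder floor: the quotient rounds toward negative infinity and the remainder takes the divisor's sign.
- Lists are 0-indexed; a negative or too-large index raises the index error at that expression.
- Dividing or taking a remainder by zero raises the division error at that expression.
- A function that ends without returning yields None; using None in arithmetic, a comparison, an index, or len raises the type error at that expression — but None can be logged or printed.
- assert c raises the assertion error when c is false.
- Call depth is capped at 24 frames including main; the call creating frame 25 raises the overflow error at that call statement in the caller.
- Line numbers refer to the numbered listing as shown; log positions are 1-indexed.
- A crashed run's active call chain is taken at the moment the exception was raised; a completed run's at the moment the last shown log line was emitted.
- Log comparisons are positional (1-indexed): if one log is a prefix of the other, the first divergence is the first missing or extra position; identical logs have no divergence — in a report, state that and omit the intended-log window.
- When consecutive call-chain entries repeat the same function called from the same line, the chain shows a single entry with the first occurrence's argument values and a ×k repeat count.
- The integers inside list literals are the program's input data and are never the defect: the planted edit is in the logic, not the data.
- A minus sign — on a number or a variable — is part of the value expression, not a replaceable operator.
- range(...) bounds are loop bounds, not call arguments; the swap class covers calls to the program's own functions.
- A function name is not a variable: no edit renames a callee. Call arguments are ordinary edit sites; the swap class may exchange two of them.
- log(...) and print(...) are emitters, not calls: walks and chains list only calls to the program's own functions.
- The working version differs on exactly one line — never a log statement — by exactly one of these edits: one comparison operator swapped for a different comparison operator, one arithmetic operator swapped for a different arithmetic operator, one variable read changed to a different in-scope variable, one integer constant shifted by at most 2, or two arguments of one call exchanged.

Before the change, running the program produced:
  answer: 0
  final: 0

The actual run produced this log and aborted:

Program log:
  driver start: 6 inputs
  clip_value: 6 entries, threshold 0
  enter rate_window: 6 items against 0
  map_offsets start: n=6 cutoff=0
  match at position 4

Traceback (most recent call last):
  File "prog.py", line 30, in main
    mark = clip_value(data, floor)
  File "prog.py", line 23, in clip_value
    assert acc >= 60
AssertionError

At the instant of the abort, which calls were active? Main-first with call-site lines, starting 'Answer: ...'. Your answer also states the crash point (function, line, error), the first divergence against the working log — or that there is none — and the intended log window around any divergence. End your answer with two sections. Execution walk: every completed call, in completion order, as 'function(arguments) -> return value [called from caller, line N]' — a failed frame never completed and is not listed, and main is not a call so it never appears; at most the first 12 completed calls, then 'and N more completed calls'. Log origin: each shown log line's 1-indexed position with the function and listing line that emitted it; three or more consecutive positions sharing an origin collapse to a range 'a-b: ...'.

Answer: main -> clip_value (called at line 30).
The tell: The shown log is a 5-line prefix of the intended one, whose next entry is 'enter index_entries: left 0 right 2'.
Crash: clip_value, line 23, AssertionError.
First divergence: position 6; the shown log stops at 5 lines while the working version next logs 'enter index_entries: left 0 right 2'.
Intended log window:
  4: map_offsets start: n=6 cutoff=0
  5: match at position 4
  6: enter index_entries: left 0 right 2
  7: driver got 0
Execution walk:
  map_offsets([7, 2, 9, 2, 0, 3], 0) -> 4  [called from rate_window, line 9]
  rate_window([7, 2, 9, 2, 0, 3], 0) -> 0  [called from clip_value, line 22]
Log line origins:
  1: logged in main at line 29
  2: logged in clip_value at line 21
  3: logged in rate_window at line 8
  4: logged in map_offsets at line 2
  5: logged in rate_window at line 10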